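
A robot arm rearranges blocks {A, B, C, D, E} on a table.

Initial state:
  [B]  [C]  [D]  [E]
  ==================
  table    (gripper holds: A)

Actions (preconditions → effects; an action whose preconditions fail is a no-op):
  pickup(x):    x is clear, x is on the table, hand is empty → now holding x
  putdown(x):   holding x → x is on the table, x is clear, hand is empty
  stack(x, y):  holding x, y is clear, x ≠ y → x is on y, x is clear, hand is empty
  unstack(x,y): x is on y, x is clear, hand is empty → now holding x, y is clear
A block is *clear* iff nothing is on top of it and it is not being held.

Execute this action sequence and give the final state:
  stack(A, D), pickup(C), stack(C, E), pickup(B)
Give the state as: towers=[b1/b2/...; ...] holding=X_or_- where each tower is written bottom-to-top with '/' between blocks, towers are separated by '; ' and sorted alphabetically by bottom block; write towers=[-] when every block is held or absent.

towers=[D/A; E/C] holding=B

step 1 (stack(A, D)): towers=[B; C; D/A; E] holding=-
step 2 (pickup(C)): towers=[B; D/A; E] holding=C
step 3 (stack(C, E)): towers=[B; D/A; E/C] holding=-
step 4 (pickup(B)): towers=[D/A; E/C] holding=B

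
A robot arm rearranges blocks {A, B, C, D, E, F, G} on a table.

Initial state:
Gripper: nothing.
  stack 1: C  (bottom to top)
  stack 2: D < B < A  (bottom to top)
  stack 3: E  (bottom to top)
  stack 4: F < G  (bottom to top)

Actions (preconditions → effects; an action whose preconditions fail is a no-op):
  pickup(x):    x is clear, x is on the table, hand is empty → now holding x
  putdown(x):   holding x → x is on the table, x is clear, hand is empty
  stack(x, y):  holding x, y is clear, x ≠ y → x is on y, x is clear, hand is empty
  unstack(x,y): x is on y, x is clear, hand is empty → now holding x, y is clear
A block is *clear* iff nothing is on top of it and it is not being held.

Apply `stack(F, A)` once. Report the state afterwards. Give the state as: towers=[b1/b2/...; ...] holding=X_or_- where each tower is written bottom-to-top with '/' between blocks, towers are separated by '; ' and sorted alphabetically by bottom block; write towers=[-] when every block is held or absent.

before: towers=[C; D/B/A; E; F/G] holding=-
pre[stack(F, A)]: holding(F) no, clear(A) yes, F≠A yes
holding(F) unmet → stack(F, A) is a no-op
after:  towers=[C; D/B/A; E; F/G] holding=-

towers=[C; D/B/A; E; F/G] holding=-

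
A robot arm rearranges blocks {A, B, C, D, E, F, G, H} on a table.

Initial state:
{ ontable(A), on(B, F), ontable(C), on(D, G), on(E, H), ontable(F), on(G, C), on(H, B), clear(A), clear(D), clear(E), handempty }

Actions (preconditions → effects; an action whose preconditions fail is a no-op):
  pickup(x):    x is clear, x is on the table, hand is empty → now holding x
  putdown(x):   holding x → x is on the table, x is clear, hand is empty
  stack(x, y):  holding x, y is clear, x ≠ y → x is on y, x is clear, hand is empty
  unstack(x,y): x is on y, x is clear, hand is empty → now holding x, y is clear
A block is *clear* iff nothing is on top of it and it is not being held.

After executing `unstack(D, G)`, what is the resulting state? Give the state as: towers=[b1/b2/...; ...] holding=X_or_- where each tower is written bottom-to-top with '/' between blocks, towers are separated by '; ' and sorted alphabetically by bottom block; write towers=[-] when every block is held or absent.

towers=[A; C/G; F/B/H/E] holding=D

before: towers=[A; C/G/D; F/B/H/E] holding=-
pre[unstack(D, G)]: on(D,G) ok, clear(D) ok, handempty ok
all met → apply unstack(D, G)
after:  towers=[A; C/G; F/B/H/E] holding=D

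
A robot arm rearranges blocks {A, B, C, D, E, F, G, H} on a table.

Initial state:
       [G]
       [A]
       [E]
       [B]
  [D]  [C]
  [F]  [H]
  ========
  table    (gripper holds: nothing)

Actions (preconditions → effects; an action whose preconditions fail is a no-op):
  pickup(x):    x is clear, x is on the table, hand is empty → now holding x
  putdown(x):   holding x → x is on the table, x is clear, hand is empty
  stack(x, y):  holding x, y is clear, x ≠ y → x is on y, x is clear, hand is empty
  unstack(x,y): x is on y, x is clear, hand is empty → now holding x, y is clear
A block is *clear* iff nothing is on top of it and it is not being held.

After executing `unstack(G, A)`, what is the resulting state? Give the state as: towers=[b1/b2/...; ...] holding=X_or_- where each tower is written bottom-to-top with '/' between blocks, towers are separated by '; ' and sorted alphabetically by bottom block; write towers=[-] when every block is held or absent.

towers=[F/D; H/C/B/E/A] holding=G

before: towers=[F/D; H/C/B/E/A/G] holding=-
pre[unstack(G, A)]: on(G,A) ✓, clear(G) ✓, handempty ✓
all met → apply unstack(G, A)
after:  towers=[F/D; H/C/B/E/A] holding=G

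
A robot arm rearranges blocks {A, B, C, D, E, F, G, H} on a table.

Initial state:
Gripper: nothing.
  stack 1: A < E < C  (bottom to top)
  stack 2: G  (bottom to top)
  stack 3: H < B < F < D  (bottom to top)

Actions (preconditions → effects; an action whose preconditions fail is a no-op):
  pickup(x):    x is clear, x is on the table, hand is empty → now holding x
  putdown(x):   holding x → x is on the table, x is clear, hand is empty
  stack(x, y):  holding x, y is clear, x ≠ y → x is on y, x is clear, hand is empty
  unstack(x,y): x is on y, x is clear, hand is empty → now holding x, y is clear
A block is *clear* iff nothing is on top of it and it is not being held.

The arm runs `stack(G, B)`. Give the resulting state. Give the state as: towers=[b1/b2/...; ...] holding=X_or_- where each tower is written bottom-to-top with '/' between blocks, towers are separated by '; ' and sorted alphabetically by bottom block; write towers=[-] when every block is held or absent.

before: towers=[A/E/C; G; H/B/F/D] holding=-
pre[stack(G, B)]: holding(G) no, clear(B) no, G≠B yes
holding(G), clear(B) unmet → stack(G, B) is a no-op
after:  towers=[A/E/C; G; H/B/F/D] holding=-

towers=[A/E/C; G; H/B/F/D] holding=-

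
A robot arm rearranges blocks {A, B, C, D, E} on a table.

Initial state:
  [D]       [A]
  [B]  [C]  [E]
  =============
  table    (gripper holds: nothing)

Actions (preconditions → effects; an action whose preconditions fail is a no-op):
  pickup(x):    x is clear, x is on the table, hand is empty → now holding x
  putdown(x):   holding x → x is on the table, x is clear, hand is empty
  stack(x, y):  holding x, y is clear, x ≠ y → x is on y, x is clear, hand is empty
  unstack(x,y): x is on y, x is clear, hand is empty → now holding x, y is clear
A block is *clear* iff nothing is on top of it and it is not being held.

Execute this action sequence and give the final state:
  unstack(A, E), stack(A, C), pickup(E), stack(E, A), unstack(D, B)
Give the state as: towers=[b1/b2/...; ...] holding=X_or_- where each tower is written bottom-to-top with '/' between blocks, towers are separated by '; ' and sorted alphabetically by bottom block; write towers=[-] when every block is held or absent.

step 1 (unstack(A, E)): towers=[B/D; C; E] holding=A
step 2 (stack(A, C)): towers=[B/D; C/A; E] holding=-
step 3 (pickup(E)): towers=[B/D; C/A] holding=E
step 4 (stack(E, A)): towers=[B/D; C/A/E] holding=-
step 5 (unstack(D, B)): towers=[B; C/A/E] holding=D

towers=[B; C/A/E] holding=D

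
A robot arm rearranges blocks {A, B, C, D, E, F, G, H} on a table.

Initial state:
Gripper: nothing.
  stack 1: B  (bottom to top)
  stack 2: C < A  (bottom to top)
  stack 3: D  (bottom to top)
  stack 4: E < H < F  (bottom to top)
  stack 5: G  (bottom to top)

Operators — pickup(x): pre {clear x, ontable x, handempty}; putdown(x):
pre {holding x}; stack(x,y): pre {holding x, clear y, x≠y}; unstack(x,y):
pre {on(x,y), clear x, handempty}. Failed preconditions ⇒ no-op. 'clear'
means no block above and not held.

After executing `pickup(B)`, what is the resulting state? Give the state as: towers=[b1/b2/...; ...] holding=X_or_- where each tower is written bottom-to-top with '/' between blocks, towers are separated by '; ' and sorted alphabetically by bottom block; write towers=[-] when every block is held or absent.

towers=[C/A; D; E/H/F; G] holding=B

before: towers=[B; C/A; D; E/H/F; G] holding=-
pre[pickup(B)]: clear(B) ok, ontable(B) ok, handempty ok
all met → apply pickup(B)
after:  towers=[C/A; D; E/H/F; G] holding=B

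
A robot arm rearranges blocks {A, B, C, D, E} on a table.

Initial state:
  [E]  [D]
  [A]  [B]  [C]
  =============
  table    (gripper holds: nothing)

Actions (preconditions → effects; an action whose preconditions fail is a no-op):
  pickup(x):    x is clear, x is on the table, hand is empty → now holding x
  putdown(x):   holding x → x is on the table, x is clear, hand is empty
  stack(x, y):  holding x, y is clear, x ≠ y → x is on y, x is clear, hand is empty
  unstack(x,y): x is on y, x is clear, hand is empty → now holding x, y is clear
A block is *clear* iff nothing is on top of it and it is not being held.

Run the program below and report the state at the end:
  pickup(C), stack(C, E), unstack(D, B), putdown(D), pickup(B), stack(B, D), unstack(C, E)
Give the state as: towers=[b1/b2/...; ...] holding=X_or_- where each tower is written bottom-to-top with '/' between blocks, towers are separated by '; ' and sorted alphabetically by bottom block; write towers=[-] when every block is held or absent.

step 1 (pickup(C)): towers=[A/E; B/D] holding=C
step 2 (stack(C, E)): towers=[A/E/C; B/D] holding=-
step 3 (unstack(D, B)): towers=[A/E/C; B] holding=D
step 4 (putdown(D)): towers=[A/E/C; B; D] holding=-
step 5 (pickup(B)): towers=[A/E/C; D] holding=B
step 6 (stack(B, D)): towers=[A/E/C; D/B] holding=-
step 7 (unstack(C, E)): towers=[A/E; D/B] holding=C

towers=[A/E; D/B] holding=C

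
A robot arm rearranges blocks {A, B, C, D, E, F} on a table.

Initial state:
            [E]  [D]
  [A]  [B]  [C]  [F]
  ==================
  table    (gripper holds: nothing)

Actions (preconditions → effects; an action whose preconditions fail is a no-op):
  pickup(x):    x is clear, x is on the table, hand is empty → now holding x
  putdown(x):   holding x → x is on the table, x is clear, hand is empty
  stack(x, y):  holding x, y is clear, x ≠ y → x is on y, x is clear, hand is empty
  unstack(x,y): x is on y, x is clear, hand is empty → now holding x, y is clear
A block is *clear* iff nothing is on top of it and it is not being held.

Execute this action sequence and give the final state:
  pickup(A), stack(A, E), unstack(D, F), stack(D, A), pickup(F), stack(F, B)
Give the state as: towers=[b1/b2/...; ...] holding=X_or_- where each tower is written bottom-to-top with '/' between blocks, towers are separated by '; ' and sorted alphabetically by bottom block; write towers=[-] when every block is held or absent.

towers=[B/F; C/E/A/D] holding=-

step 1 (pickup(A)): towers=[B; C/E; F/D] holding=A
step 2 (stack(A, E)): towers=[B; C/E/A; F/D] holding=-
step 3 (unstack(D, F)): towers=[B; C/E/A; F] holding=D
step 4 (stack(D, A)): towers=[B; C/E/A/D; F] holding=-
step 5 (pickup(F)): towers=[B; C/E/A/D] holding=F
step 6 (stack(F, B)): towers=[B/F; C/E/A/D] holding=-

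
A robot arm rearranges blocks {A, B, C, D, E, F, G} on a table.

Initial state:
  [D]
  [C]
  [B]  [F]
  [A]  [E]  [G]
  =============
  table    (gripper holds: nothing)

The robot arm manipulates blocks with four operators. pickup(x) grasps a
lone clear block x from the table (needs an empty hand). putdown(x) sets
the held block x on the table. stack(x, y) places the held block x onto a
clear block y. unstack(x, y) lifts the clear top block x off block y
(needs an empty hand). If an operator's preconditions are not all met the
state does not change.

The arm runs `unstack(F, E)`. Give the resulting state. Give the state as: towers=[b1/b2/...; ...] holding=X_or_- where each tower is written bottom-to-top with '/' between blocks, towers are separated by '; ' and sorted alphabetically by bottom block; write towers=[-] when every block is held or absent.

before: towers=[A/B/C/D; E/F; G] holding=-
pre[unstack(F, E)]: on(F,E) ok, clear(F) ok, handempty ok
all met → apply unstack(F, E)
after:  towers=[A/B/C/D; E; G] holding=F

towers=[A/B/C/D; E; G] holding=F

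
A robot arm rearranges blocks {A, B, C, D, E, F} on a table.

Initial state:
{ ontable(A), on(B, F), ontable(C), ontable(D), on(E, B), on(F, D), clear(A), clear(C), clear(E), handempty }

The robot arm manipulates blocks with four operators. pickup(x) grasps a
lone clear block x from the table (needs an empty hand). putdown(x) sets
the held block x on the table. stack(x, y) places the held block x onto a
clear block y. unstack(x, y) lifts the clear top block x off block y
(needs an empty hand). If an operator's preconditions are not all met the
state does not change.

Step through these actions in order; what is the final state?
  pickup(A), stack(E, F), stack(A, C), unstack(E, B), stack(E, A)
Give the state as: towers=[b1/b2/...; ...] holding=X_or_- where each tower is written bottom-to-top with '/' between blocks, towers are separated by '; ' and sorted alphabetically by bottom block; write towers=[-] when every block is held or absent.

step 1 (pickup(A)): towers=[C; D/F/B/E] holding=A
step 2 (stack(E, F)) [no-op]: towers=[C; D/F/B/E] holding=A
step 3 (stack(A, C)): towers=[C/A; D/F/B/E] holding=-
step 4 (unstack(E, B)): towers=[C/A; D/F/B] holding=E
step 5 (stack(E, A)): towers=[C/A/E; D/F/B] holding=-

towers=[C/A/E; D/F/B] holding=-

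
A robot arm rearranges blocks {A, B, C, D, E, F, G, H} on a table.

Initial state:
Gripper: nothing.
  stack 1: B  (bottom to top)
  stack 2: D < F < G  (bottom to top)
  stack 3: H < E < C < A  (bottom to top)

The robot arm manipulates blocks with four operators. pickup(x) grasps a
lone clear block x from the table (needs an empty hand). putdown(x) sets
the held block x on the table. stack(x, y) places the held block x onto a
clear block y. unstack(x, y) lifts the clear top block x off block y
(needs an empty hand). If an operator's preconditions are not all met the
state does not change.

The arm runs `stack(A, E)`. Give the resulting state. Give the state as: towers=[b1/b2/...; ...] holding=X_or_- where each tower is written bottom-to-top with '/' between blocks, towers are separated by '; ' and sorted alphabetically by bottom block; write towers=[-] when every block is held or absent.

towers=[B; D/F/G; H/E/C/A] holding=-

before: towers=[B; D/F/G; H/E/C/A] holding=-
pre[stack(A, E)]: holding(A) no, clear(E) no, A≠E yes
holding(A), clear(E) unmet → stack(A, E) is a no-op
after:  towers=[B; D/F/G; H/E/C/A] holding=-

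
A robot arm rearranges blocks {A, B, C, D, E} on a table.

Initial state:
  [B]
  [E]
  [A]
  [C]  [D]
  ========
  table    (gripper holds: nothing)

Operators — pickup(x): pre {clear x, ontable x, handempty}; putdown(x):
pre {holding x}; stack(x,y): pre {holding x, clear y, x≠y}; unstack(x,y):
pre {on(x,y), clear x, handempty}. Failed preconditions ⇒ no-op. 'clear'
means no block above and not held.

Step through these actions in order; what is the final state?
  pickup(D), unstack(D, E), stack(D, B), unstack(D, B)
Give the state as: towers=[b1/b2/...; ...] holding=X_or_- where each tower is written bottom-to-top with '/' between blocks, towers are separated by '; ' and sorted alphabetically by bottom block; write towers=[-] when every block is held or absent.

step 1 (pickup(D)): towers=[C/A/E/B] holding=D
step 2 (unstack(D, E)) [no-op]: towers=[C/A/E/B] holding=D
step 3 (stack(D, B)): towers=[C/A/E/B/D] holding=-
step 4 (unstack(D, B)): towers=[C/A/E/B] holding=D

towers=[C/A/E/B] holding=D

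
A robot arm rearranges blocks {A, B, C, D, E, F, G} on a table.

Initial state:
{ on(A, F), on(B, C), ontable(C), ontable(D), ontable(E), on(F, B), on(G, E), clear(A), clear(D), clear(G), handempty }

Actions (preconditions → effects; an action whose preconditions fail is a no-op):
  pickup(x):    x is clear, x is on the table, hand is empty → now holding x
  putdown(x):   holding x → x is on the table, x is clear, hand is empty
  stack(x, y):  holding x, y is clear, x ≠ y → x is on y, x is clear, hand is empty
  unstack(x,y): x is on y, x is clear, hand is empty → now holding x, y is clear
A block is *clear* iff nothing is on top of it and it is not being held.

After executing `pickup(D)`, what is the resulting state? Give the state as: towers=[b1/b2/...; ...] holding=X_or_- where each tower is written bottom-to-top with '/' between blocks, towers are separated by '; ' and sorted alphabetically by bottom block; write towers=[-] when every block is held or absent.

towers=[C/B/F/A; E/G] holding=D

before: towers=[C/B/F/A; D; E/G] holding=-
pre[pickup(D)]: clear(D) yes, ontable(D) yes, handempty yes
all met → apply pickup(D)
after:  towers=[C/B/F/A; E/G] holding=D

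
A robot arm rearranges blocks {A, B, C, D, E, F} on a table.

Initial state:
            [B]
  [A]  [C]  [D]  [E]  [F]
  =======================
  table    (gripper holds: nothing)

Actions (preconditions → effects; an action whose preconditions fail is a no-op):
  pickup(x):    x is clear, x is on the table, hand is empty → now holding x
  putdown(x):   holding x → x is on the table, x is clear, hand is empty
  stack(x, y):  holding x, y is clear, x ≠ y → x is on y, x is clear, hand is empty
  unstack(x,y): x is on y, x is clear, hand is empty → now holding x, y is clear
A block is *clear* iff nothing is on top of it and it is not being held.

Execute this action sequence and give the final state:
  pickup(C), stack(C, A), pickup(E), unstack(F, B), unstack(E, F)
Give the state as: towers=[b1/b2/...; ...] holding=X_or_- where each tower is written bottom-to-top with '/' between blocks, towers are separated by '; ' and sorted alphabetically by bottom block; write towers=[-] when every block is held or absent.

towers=[A/C; D/B; F] holding=E

step 1 (pickup(C)): towers=[A; D/B; E; F] holding=C
step 2 (stack(C, A)): towers=[A/C; D/B; E; F] holding=-
step 3 (pickup(E)): towers=[A/C; D/B; F] holding=E
step 4 (unstack(F, B)) [no-op]: towers=[A/C; D/B; F] holding=E
step 5 (unstack(E, F)) [no-op]: towers=[A/C; D/B; F] holding=E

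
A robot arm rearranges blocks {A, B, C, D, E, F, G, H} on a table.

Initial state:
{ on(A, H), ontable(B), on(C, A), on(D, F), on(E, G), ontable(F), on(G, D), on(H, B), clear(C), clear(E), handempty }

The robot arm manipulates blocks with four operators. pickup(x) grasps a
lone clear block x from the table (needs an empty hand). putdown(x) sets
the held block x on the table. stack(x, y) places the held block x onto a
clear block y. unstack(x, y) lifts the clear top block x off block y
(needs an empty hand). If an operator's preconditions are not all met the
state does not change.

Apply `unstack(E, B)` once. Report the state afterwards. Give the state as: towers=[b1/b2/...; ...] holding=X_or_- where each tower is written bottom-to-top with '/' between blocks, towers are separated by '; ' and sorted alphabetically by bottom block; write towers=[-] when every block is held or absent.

towers=[B/H/A/C; F/D/G/E] holding=-

before: towers=[B/H/A/C; F/D/G/E] holding=-
pre[unstack(E, B)]: on(E,B) ✗, clear(E) ✓, handempty ✓
on(E,B) unmet → unstack(E, B) is a no-op
after:  towers=[B/H/A/C; F/D/G/E] holding=-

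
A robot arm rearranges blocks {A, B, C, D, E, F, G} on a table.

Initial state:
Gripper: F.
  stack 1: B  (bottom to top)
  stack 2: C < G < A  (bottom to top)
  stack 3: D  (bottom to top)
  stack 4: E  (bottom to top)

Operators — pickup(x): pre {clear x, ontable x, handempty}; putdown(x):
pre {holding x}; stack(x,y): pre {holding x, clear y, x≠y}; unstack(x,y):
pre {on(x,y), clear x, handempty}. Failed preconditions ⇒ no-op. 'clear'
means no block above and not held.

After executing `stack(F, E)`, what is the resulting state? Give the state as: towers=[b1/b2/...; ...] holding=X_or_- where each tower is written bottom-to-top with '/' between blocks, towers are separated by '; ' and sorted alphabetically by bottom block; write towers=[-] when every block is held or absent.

towers=[B; C/G/A; D; E/F] holding=-

before: towers=[B; C/G/A; D; E] holding=F
pre[stack(F, E)]: holding(F) ok, clear(E) ok, F≠E ok
all met → apply stack(F, E)
after:  towers=[B; C/G/A; D; E/F] holding=-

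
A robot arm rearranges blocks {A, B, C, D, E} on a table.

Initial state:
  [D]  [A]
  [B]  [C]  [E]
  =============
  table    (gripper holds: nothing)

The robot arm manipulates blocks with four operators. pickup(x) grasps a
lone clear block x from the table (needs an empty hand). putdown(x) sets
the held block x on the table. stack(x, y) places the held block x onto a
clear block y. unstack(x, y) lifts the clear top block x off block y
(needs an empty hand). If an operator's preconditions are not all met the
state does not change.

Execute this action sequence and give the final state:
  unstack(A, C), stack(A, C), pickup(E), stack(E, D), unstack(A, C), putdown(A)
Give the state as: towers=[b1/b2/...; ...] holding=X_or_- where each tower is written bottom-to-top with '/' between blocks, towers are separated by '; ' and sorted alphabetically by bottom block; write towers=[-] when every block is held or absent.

step 1 (unstack(A, C)): towers=[B/D; C; E] holding=A
step 2 (stack(A, C)): towers=[B/D; C/A; E] holding=-
step 3 (pickup(E)): towers=[B/D; C/A] holding=E
step 4 (stack(E, D)): towers=[B/D/E; C/A] holding=-
step 5 (unstack(A, C)): towers=[B/D/E; C] holding=A
step 6 (putdown(A)): towers=[A; B/D/E; C] holding=-

towers=[A; B/D/E; C] holding=-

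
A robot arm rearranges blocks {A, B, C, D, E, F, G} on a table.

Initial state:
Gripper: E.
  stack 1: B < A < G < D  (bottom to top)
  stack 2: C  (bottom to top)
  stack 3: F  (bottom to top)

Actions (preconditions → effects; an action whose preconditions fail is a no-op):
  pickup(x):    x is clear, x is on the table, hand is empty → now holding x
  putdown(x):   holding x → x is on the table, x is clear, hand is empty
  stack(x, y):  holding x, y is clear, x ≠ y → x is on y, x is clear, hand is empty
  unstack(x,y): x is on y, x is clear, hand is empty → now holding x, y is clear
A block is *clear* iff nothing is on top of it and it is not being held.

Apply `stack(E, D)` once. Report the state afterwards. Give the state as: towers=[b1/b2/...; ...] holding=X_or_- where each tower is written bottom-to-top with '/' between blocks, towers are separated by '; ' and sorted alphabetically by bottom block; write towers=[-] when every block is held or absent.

before: towers=[B/A/G/D; C; F] holding=E
pre[stack(E, D)]: holding(E) yes, clear(D) yes, E≠D yes
all met → apply stack(E, D)
after:  towers=[B/A/G/D/E; C; F] holding=-

towers=[B/A/G/D/E; C; F] holding=-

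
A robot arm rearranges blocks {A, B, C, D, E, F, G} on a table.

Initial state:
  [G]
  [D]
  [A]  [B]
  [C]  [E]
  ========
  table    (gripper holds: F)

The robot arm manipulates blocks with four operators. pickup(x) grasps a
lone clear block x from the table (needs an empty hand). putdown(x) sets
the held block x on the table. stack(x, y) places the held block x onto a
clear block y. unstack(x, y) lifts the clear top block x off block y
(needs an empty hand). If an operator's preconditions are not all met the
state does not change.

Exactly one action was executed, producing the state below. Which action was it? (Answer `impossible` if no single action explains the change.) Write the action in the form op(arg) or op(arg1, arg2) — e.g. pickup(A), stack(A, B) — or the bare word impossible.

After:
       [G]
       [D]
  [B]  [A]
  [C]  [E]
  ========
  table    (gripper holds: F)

impossible

target: towers=[C/B; E/A/D/G] holding=F
        putdown(F) → towers=[C/A/D/G; E/B; F] holding=-
       stack(F, B) → towers=[C/A/D/G; E/B/F] holding=-
       stack(F, G) → towers=[C/A/D/G/F; E/B] holding=-
none of the 3 applicable actions match → impossible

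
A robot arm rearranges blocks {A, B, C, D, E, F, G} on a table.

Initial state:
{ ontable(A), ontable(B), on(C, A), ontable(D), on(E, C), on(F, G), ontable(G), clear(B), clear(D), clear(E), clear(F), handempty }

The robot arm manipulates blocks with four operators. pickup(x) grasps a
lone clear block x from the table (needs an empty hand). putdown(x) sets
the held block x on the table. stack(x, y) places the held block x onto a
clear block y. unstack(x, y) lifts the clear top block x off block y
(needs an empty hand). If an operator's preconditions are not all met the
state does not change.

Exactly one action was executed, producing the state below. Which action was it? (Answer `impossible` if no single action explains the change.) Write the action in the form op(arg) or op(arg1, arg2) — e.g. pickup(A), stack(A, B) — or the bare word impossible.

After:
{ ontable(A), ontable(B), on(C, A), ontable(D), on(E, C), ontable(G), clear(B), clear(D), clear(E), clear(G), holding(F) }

target: towers=[A/C/E; B; D; G] holding=F
         pickup(B) → towers=[A/C/E; D; G/F] holding=B
     unstack(F, G) → towers=[A/C/E; B; D; G] holding=F  ← match
         pickup(D) → towers=[A/C/E; B; G/F] holding=D
     unstack(E, C) → towers=[A/C; B; D; G/F] holding=E

unstack(F, G)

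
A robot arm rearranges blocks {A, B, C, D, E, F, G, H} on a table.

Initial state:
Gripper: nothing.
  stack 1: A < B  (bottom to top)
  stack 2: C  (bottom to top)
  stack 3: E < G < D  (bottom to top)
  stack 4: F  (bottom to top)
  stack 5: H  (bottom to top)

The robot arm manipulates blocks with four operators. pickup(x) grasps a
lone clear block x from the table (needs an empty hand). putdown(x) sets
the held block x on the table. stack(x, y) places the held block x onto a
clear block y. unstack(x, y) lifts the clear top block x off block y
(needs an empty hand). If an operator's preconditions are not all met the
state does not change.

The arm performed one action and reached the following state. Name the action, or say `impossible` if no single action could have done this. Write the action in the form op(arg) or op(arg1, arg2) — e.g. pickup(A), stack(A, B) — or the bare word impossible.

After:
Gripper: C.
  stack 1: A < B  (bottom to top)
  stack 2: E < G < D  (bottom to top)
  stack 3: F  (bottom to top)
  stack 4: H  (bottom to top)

pickup(C)

target: towers=[A/B; E/G/D; F; H] holding=C
         pickup(H) → towers=[A/B; C; E/G/D; F] holding=H
     unstack(B, A) → towers=[A; C; E/G/D; F; H] holding=B
         pickup(F) → towers=[A/B; C; E/G/D; H] holding=F
     unstack(D, G) → towers=[A/B; C; E/G; F; H] holding=D
         pickup(C) → towers=[A/B; E/G/D; F; H] holding=C  ← match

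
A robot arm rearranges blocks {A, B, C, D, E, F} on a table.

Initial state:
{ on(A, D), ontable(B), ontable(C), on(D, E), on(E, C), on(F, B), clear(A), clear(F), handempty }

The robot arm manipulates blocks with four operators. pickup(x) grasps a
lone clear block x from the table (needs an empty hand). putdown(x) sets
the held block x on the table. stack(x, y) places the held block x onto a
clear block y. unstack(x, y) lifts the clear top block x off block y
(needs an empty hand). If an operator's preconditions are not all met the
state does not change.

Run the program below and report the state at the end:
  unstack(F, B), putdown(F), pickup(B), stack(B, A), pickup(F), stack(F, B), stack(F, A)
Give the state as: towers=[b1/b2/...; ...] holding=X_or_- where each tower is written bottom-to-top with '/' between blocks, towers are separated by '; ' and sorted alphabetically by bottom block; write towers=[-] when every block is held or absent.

step 1 (unstack(F, B)): towers=[B; C/E/D/A] holding=F
step 2 (putdown(F)): towers=[B; C/E/D/A; F] holding=-
step 3 (pickup(B)): towers=[C/E/D/A; F] holding=B
step 4 (stack(B, A)): towers=[C/E/D/A/B; F] holding=-
step 5 (pickup(F)): towers=[C/E/D/A/B] holding=F
step 6 (stack(F, B)): towers=[C/E/D/A/B/F] holding=-
step 7 (stack(F, A)) [no-op]: towers=[C/E/D/A/B/F] holding=-

towers=[C/E/D/A/B/F] holding=-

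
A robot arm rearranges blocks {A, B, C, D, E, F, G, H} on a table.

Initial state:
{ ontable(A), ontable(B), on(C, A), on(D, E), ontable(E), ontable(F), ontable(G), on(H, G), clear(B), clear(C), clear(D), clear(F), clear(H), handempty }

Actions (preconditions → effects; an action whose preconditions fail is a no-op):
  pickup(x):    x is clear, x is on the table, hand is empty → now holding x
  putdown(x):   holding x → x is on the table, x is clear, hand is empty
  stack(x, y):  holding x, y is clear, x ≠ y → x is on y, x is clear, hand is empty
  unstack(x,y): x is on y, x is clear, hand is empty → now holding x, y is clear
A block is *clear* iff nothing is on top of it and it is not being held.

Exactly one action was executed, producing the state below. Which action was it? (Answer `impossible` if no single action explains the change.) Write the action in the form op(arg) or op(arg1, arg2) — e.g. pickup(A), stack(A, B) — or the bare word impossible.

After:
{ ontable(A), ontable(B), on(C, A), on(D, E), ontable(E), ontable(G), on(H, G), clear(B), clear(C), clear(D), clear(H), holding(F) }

pickup(F)

target: towers=[A/C; B; E/D; G/H] holding=F
     unstack(H, G) → towers=[A/C; B; E/D; F; G] holding=H
         pickup(B) → towers=[A/C; E/D; F; G/H] holding=B
         pickup(F) → towers=[A/C; B; E/D; G/H] holding=F  ← match
     unstack(D, E) → towers=[A/C; B; E; F; G/H] holding=D
     unstack(C, A) → towers=[A; B; E/D; F; G/H] holding=C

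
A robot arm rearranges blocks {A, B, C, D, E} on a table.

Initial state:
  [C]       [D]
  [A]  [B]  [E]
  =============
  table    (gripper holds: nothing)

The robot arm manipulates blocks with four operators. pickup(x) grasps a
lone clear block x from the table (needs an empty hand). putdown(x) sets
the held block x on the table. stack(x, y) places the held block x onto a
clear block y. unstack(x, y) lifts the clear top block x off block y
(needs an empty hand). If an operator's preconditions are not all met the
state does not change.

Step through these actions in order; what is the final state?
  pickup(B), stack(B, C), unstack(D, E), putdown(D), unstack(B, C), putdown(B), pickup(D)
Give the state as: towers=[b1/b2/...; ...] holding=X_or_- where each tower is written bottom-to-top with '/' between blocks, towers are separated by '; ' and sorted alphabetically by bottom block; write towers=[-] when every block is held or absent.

towers=[A/C; B; E] holding=D

step 1 (pickup(B)): towers=[A/C; E/D] holding=B
step 2 (stack(B, C)): towers=[A/C/B; E/D] holding=-
step 3 (unstack(D, E)): towers=[A/C/B; E] holding=D
step 4 (putdown(D)): towers=[A/C/B; D; E] holding=-
step 5 (unstack(B, C)): towers=[A/C; D; E] holding=B
step 6 (putdown(B)): towers=[A/C; B; D; E] holding=-
step 7 (pickup(D)): towers=[A/C; B; E] holding=D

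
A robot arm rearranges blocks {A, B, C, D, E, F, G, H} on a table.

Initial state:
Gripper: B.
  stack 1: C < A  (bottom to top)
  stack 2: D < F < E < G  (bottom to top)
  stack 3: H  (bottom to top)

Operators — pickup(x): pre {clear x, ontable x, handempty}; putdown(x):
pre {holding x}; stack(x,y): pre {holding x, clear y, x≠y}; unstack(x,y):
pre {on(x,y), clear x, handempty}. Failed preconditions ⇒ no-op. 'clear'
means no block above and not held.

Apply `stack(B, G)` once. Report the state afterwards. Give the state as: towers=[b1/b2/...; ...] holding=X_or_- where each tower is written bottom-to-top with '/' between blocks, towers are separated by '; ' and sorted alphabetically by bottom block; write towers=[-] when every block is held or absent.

towers=[C/A; D/F/E/G/B; H] holding=-

before: towers=[C/A; D/F/E/G; H] holding=B
pre[stack(B, G)]: holding(B) yes, clear(G) yes, B≠G yes
all met → apply stack(B, G)
after:  towers=[C/A; D/F/E/G/B; H] holding=-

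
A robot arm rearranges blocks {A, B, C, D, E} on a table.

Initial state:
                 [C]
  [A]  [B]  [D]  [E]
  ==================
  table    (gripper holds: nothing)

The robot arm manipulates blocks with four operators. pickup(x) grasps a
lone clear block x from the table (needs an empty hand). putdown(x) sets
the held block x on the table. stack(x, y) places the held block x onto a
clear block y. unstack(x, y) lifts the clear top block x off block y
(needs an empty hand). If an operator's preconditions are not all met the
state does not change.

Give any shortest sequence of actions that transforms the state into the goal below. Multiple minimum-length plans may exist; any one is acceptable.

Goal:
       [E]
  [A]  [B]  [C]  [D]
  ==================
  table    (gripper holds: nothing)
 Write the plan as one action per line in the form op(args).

step 1 (unstack(C, E)): towers=[A; B; D; E] holding=C
step 2 (putdown(C)): towers=[A; B; C; D; E] holding=-
step 3 (pickup(E)): towers=[A; B; C; D] holding=E
step 4 (stack(E, B)): towers=[A; B/E; C; D] holding=-
goal check: towers=[A; B/E; C; D] holding=- — reached (length 4, optimal by BFS)

unstack(C, E)
putdown(C)
pickup(E)
stack(E, B)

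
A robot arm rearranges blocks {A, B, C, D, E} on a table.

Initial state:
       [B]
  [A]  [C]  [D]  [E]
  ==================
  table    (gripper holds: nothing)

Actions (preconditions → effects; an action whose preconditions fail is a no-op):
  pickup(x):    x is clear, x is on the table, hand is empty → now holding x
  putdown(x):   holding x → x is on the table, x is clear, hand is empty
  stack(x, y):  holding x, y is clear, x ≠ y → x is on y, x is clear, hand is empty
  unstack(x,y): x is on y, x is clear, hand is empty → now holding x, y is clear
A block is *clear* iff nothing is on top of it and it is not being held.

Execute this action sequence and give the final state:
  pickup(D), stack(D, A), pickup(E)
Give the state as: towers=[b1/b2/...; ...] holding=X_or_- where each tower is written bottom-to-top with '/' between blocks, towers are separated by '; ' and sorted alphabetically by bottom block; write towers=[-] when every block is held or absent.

step 1 (pickup(D)): towers=[A; C/B; E] holding=D
step 2 (stack(D, A)): towers=[A/D; C/B; E] holding=-
step 3 (pickup(E)): towers=[A/D; C/B] holding=E

towers=[A/D; C/B] holding=E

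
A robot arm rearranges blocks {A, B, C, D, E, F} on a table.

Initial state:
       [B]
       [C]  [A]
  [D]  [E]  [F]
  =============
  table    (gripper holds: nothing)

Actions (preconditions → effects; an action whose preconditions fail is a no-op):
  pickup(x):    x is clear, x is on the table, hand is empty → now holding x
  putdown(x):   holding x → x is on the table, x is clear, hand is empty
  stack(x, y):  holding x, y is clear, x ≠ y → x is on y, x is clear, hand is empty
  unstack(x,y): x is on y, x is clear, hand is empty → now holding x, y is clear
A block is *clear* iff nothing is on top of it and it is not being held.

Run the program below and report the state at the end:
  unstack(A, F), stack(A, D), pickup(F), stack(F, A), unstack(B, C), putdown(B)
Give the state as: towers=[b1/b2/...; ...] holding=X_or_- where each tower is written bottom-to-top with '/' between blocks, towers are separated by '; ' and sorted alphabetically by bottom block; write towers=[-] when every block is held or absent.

towers=[B; D/A/F; E/C] holding=-

step 1 (unstack(A, F)): towers=[D; E/C/B; F] holding=A
step 2 (stack(A, D)): towers=[D/A; E/C/B; F] holding=-
step 3 (pickup(F)): towers=[D/A; E/C/B] holding=F
step 4 (stack(F, A)): towers=[D/A/F; E/C/B] holding=-
step 5 (unstack(B, C)): towers=[D/A/F; E/C] holding=B
step 6 (putdown(B)): towers=[B; D/A/F; E/C] holding=-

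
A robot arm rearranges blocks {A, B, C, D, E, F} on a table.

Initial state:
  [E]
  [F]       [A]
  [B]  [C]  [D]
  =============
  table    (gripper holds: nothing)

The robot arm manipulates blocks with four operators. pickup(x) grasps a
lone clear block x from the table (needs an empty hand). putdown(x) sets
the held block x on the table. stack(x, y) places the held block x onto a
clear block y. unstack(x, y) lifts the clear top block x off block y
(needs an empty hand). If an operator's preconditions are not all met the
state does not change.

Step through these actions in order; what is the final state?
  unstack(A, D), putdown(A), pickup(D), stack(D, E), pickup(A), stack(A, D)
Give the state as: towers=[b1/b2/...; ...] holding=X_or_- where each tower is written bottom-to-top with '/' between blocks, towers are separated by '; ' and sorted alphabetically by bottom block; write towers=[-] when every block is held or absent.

towers=[B/F/E/D/A; C] holding=-

step 1 (unstack(A, D)): towers=[B/F/E; C; D] holding=A
step 2 (putdown(A)): towers=[A; B/F/E; C; D] holding=-
step 3 (pickup(D)): towers=[A; B/F/E; C] holding=D
step 4 (stack(D, E)): towers=[A; B/F/E/D; C] holding=-
step 5 (pickup(A)): towers=[B/F/E/D; C] holding=A
step 6 (stack(A, D)): towers=[B/F/E/D/A; C] holding=-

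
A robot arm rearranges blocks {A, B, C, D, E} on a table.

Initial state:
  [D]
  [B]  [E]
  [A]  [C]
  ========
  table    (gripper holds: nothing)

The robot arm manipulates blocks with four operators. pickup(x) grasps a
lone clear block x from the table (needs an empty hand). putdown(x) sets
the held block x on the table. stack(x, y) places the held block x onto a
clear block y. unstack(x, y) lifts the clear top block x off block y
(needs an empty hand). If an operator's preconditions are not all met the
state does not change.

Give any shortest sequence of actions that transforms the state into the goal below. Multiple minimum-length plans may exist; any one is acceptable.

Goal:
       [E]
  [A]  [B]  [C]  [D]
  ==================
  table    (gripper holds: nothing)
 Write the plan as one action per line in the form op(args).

unstack(D, B)
putdown(D)
unstack(B, A)
putdown(B)
unstack(E, C)
stack(E, B)

step 1 (unstack(D, B)): towers=[A/B; C/E] holding=D
step 2 (putdown(D)): towers=[A/B; C/E; D] holding=-
step 3 (unstack(B, A)): towers=[A; C/E; D] holding=B
step 4 (putdown(B)): towers=[A; B; C/E; D] holding=-
step 5 (unstack(E, C)): towers=[A; B; C; D] holding=E
step 6 (stack(E, B)): towers=[A; B/E; C; D] holding=-
goal check: towers=[A; B/E; C; D] holding=- — reached (length 6, optimal by BFS)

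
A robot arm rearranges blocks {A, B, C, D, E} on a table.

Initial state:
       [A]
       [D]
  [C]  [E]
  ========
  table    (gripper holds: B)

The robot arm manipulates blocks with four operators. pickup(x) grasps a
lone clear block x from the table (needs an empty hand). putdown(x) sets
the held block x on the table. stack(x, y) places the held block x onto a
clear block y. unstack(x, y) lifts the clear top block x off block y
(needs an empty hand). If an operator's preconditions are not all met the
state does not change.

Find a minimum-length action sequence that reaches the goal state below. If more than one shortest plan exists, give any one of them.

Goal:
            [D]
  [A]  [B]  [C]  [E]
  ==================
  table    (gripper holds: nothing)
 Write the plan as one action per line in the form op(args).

putdown(B)
unstack(A, D)
putdown(A)
unstack(D, E)
stack(D, C)

step 1 (putdown(B)): towers=[B; C; E/D/A] holding=-
step 2 (unstack(A, D)): towers=[B; C; E/D] holding=A
step 3 (putdown(A)): towers=[A; B; C; E/D] holding=-
step 4 (unstack(D, E)): towers=[A; B; C; E] holding=D
step 5 (stack(D, C)): towers=[A; B; C/D; E] holding=-
goal check: towers=[A; B; C/D; E] holding=- — reached (length 5, optimal by BFS)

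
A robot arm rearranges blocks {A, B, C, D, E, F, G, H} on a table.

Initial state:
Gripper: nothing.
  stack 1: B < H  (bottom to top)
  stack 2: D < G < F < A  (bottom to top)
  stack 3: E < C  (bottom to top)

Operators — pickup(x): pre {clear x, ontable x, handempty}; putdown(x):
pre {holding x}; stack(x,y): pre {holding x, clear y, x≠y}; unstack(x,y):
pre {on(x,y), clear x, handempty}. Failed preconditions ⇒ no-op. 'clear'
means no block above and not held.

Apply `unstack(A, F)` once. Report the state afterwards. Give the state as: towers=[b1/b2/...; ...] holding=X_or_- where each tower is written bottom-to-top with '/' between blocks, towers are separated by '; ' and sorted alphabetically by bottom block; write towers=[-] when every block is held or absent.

before: towers=[B/H; D/G/F/A; E/C] holding=-
pre[unstack(A, F)]: on(A,F) yes, clear(A) yes, handempty yes
all met → apply unstack(A, F)
after:  towers=[B/H; D/G/F; E/C] holding=A

towers=[B/H; D/G/F; E/C] holding=A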